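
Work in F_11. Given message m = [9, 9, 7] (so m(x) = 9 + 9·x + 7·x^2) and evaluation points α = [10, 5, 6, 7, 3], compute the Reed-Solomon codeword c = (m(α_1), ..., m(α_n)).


c = [7, 9, 7, 8, 0]

Message polynomial: m(x) = 9 + 9·x + 7·x^2 (mod 11).
For each evaluation point α_i, compute m(α_i) mod 11:
  α_1 = 10: Horner steps 7 → 2 → 7, so m(10) = 7.
  α_2 = 5: Horner steps 7 → 0 → 9, so m(5) = 9.
  α_3 = 6: Horner steps 7 → 7 → 7, so m(6) = 7.
  α_4 = 7: Horner steps 7 → 3 → 8, so m(7) = 8.
  α_5 = 3: Horner steps 7 → 8 → 0, so m(3) = 0.
Codeword c = [7, 9, 7, 8, 0] ∈ F_11^5.


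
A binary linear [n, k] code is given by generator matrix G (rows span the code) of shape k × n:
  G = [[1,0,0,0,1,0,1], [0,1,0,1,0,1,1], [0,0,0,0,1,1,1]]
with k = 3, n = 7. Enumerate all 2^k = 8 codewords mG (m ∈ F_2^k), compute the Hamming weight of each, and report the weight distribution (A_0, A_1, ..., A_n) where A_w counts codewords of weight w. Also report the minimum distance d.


Weight distribution: A_0 = 1, A_2 = 1, A_3 = 3, A_4 = 2, A_5 = 1. Minimum distance d = 2.

Enumerate all 2^3 = 8 messages m ∈ F_2^3.
For each, compute codeword c = mG in F_2^7, then tally its weight.
  m = 000 → c = 0000000, weight = 0.
  m = 100 → c = 1000101, weight = 3.
  m = 010 → c = 0101011, weight = 4.
  m = 110 → c = 1101110, weight = 5.
  m = 001 → c = 0000111, weight = 3.
  m = 101 → c = 1000010, weight = 2.
  m = 011 → c = 0101100, weight = 3.
  m = 111 → c = 1101001, weight = 4.
Tally weights:
  weight 0: 1 codewords.
  weight 2: 1 codewords.
  weight 3: 3 codewords.
  weight 4: 2 codewords.
  weight 5: 1 codewords.
Minimum distance d = smallest w > 0 with A_w > 0 = 2.
Sanity: Σ A_w = 8 = 2^3 = 8 ✓.


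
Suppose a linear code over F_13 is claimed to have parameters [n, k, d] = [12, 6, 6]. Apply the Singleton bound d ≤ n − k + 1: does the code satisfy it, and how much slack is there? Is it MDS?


Singleton RHS = n − k + 1 = 7, slack = 1, bound satisfied, not MDS.

Singleton bound: d ≤ n − k + 1.
Here n = 12, k = 6, so n − k + 1 = 7.
Given d = 6, check d ≤ 7: YES.
Slack = (n − k + 1) − d = 1.
The code is NOT MDS (slack = 1 > 0).
Description: the claimed parameters are [12, 6, 6]_13; such a code would be non-MDS.


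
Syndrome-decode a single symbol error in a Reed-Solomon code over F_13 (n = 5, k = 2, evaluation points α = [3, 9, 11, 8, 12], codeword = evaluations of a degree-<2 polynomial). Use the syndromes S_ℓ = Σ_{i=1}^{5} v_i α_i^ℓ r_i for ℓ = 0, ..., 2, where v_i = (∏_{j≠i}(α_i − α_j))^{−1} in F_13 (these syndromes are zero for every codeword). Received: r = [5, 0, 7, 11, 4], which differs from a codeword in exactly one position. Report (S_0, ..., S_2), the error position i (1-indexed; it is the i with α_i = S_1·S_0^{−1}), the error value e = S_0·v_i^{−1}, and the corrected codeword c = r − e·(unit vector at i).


S = (12, 5, 1), error at position 4, error magnitude e = 8, c = [5, 0, 7, 3, 4].

Step 1: column multipliers v_i = (∏_{j≠i}(α_i − α_j))^{−1} mod 13.
  i = 1 (α = 3): (3−9)(3−11)(3−8)(3−12) = (−6)·(−8)·(−5)·(−9) = 2160 ≡ 2, so v_1 = 2^{−1} = 7 (mod 13).
  i = 2 (α = 9): (9−3)(9−11)(9−8)(9−12) = 6·(−2)·1·(−3) = 36 ≡ 10, so v_2 = 10^{−1} = 4 (mod 13).
  i = 3 (α = 11): (11−3)(11−9)(11−8)(11−12) = 8·2·3·(−1) = −48 ≡ 4, so v_3 = 4^{−1} = 10 (mod 13).
  i = 4 (α = 8): (8−3)(8−9)(8−11)(8−12) = 5·(−1)·(−3)·(−4) = −60 ≡ 5, so v_4 = 5^{−1} = 8 (mod 13).
  i = 5 (α = 12): (12−3)(12−9)(12−11)(12−8) = 9·3·1·4 = 108 ≡ 4, so v_5 = 4^{−1} = 10 (mod 13).
  v = [7, 4, 10, 8, 10].
Step 2: syndromes of r = [5, 0, 7, 11, 4] (all sums mod 13).
  S_0 = Σ v_i r_i = 7·5 + 4·0 + 10·7 + 8·11 + 10·4 = 233 ≡ 12.
  S_1 = Σ v_i α_i r_i = 7·3·5 + 4·9·0 + 10·11·7 + 8·8·11 + 10·12·4 = 2059 ≡ 5.
  α_i^2 mod 13 = [9, 3, 4, 12, 1].
  S_2 = Σ v_i α_i^2 r_i = 7·9·5 + 4·3·0 + 10·4·7 + 8·12·11 + 10·1·4 = 1691 ≡ 1.
  S = (12, 5, 1) ≠ 0, so r is not a codeword (an error is present).
Step 3: locate the error. For a single error e at position i, S_ℓ = v_i·e·α_i^ℓ, so α_err = S_1/S_0.
  S_0^{−1} = 12^{−1} = 12 (mod 13), so α_err = 5·12 = 60 ≡ 8 = α_4. Error position i = 4.
  Consistency check: S_2/S_1 = 1·8 = 8 ≡ 8 = α_err ✓ (single-error assumption holds).
Step 4: error magnitude e = S_0/v_4 = S_0·∏_{j≠4}(α_4 − α_j) = 12·5 = 60 ≡ 8 (mod 13).
Step 5: correct position 4: c_4 = r_4 − e = 11 − 8 ≡ 3 (mod 13). Hence c = [5, 0, 7, 3, 4].
  Check: interpolating c through the α_i gives m(x) = 1 + 10·x (degree < 2) with m(α_i) = c_i for every i, so c is indeed a codeword.


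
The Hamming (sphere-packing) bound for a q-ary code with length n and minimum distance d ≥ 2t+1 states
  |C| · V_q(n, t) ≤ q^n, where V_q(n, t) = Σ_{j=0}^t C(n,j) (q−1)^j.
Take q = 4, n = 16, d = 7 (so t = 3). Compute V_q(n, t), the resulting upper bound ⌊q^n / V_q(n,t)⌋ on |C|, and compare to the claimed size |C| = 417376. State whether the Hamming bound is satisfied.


V_q(n, t) = 16249, q^n = 4294967296, Hamming bound = 264321, |C| = 417376 > bound (violated).

Step 1: Compute V_q(n, t) = Σ_{j=0}^3 C(n, j) (q−1)^j.
  j = 0: C(16,0)·(3)^0 = 1·1 = 1.
  j = 1: C(16,1)·(3)^1 = 16·3 = 48.
  j = 2: C(16,2)·(3)^2 = 120·9 = 1080.
  j = 3: C(16,3)·(3)^3 = 560·27 = 15120.
  V_q(n, t) = 1 + 48 + 1080 + 15120 = 16249.
Step 2: q^n = 4^16 = 4294967296.
Step 3: Hamming bound ⌊q^n / V_q(n,t)⌋ = ⌊4294967296/16249⌋ = 264321.
Step 4: Compare |C| = 417376 to 264321: violated.
The claimed |C| lies above the Hamming bound, so no 4-ary code of length 16 with d ≥ 7 can have 417376 codewords.


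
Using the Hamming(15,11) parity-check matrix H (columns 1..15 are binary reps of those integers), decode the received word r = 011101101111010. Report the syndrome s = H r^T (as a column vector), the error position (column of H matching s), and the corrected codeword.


s = (1, 1, 1, 0)^T, error position = 14, corrected codeword c = 011101101111000

Compute s = H r^T mod 2 one row at a time:
  s_1 = 0 + 1 + 1 + 1 + 1 + 0 + 1 + 0 = 5 ≡ 1 (mod 2).
  s_2 = 1 + 0 + 1 + 1 + 1 + 0 + 1 + 0 = 5 ≡ 1 (mod 2).
  s_3 = 1 + 1 + 1 + 1 + 1 + 1 + 1 + 0 = 7 ≡ 1 (mod 2).
  s_4 = 0 + 1 + 0 + 1 + 1 + 1 + 0 + 0 = 4 ≡ 0 (mod 2).
s = (1, 1, 1, 0)^T — this equals column 14 of H (binary 1110), so error is at position 14.
Correct: flip bit 14 of r = 011101101111010 to get c = 011101101111000.


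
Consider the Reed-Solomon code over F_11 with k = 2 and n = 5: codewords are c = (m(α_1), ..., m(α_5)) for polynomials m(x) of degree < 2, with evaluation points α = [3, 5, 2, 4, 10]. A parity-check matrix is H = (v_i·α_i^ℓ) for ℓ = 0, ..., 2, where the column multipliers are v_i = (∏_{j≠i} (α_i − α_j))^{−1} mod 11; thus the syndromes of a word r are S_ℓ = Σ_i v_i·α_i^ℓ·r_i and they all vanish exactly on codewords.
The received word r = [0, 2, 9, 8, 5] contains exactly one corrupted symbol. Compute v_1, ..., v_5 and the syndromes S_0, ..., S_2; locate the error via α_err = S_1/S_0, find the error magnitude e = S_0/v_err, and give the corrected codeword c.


S = (1, 3, 9), error at position 1, error magnitude e = 8, c = [3, 2, 9, 8, 5].

Step 1: column multipliers v_i = (∏_{j≠i}(α_i − α_j))^{−1} mod 11.
  i = 1 (α = 3): (3−5)(3−2)(3−4)(3−10) = (−2)·1·(−1)·(−7) = −14 ≡ 8, so v_1 = 8^{−1} = 7 (mod 11).
  i = 2 (α = 5): (5−3)(5−2)(5−4)(5−10) = 2·3·1·(−5) = −30 ≡ 3, so v_2 = 3^{−1} = 4 (mod 11).
  i = 3 (α = 2): (2−3)(2−5)(2−4)(2−10) = (−1)·(−3)·(−2)·(−8) = 48 ≡ 4, so v_3 = 4^{−1} = 3 (mod 11).
  i = 4 (α = 4): (4−3)(4−5)(4−2)(4−10) = 1·(−1)·2·(−6) = 12 ≡ 1, so v_4 = 1^{−1} = 1 (mod 11).
  i = 5 (α = 10): (10−3)(10−5)(10−2)(10−4) = 7·5·8·6 = 1680 ≡ 8, so v_5 = 8^{−1} = 7 (mod 11).
  v = [7, 4, 3, 1, 7].
Step 2: syndromes of r = [0, 2, 9, 8, 5] (all sums mod 11).
  S_0 = Σ v_i r_i = 7·0 + 4·2 + 3·9 + 1·8 + 7·5 = 78 ≡ 1.
  S_1 = Σ v_i α_i r_i = 7·3·0 + 4·5·2 + 3·2·9 + 1·4·8 + 7·10·5 = 476 ≡ 3.
  α_i^2 mod 11 = [9, 3, 4, 5, 1].
  S_2 = Σ v_i α_i^2 r_i = 7·9·0 + 4·3·2 + 3·4·9 + 1·5·8 + 7·1·5 = 207 ≡ 9.
  S = (1, 3, 9) ≠ 0, so r is not a codeword (an error is present).
Step 3: locate the error. For a single error e at position i, S_ℓ = v_i·e·α_i^ℓ, so α_err = S_1/S_0.
  S_0^{−1} = 1^{−1} = 1 (mod 11), so α_err = 3·1 = 3 ≡ 3 = α_1. Error position i = 1.
  Consistency check: S_2/S_1 = 9·4 = 36 ≡ 3 = α_err ✓ (single-error assumption holds).
Step 4: error magnitude e = S_0/v_1 = S_0·∏_{j≠1}(α_1 − α_j) = 1·8 = 8 ≡ 8 (mod 11).
Step 5: correct position 1: c_1 = r_1 − e = 0 − 8 ≡ 3 (mod 11). Hence c = [3, 2, 9, 8, 5].
  Check: interpolating c through the α_i gives m(x) = 10 + 5·x (degree < 2) with m(α_i) = c_i for every i, so c is indeed a codeword.


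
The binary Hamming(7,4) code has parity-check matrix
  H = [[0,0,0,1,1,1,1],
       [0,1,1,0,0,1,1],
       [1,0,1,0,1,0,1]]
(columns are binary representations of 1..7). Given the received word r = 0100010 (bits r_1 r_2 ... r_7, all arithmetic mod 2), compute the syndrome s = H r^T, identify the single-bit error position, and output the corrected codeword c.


s = (1, 0, 0)^T, error position = 4, corrected codeword c = 0101010

Compute s = H r^T mod 2 one row at a time:
  s_1 = 0 + 0 + 1 + 0 = 1 ≡ 1 (mod 2).
  s_2 = 1 + 0 + 1 + 0 = 2 ≡ 0 (mod 2).
  s_3 = 0 + 0 + 0 + 0 = 0 ≡ 0 (mod 2).
s = (1, 0, 0)^T — this equals column 4 of H (binary 100), so error is at position 4.
Correct: flip bit 4 of r = 0100010 to get c = 0101010.


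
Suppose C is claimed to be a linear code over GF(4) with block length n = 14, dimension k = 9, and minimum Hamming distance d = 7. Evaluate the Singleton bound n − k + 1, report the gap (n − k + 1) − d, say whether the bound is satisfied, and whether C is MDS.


Singleton RHS = n − k + 1 = 6, slack = -1, bound violated (no such code; not MDS).

Singleton bound: d ≤ n − k + 1.
Here n = 14, k = 9, so n − k + 1 = 6.
Given d = 7, check d ≤ 6: NO.
Slack = (n − k + 1) − d = -1.
The slack is negative: d = 7 exceeds n − k + 1 = 6 by 1, so the Singleton bound is violated and no linear [14, 9, 7]_4 code can exist. In particular it is not MDS (MDS requires d = n − k + 1 exactly).
Description: the claimed parameters are [14, 9, 7]_4; such a code would be impossible (violates the Singleton bound).


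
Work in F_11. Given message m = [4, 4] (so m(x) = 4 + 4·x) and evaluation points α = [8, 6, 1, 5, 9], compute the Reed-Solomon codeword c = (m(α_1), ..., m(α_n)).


c = [3, 6, 8, 2, 7]

Message polynomial: m(x) = 4 + 4·x (mod 11).
For each evaluation point α_i, compute m(α_i) mod 11:
  α_1 = 8: Horner steps 4 → 3, so m(8) = 3.
  α_2 = 6: Horner steps 4 → 6, so m(6) = 6.
  α_3 = 1: Horner steps 4 → 8, so m(1) = 8.
  α_4 = 5: Horner steps 4 → 2, so m(5) = 2.
  α_5 = 9: Horner steps 4 → 7, so m(9) = 7.
Codeword c = [3, 6, 8, 2, 7] ∈ F_11^5.


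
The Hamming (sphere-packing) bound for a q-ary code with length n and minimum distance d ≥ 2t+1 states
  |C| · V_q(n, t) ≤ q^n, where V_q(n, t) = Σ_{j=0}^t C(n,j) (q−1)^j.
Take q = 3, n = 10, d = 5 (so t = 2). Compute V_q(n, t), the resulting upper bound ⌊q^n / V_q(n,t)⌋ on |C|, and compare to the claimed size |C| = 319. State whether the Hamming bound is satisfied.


V_q(n, t) = 201, q^n = 59049, Hamming bound = 293, |C| = 319 > bound (violated).

Step 1: Compute V_q(n, t) = Σ_{j=0}^2 C(n, j) (q−1)^j.
  j = 0: C(10,0)·(2)^0 = 1·1 = 1.
  j = 1: C(10,1)·(2)^1 = 10·2 = 20.
  j = 2: C(10,2)·(2)^2 = 45·4 = 180.
  V_q(n, t) = 1 + 20 + 180 = 201.
Step 2: q^n = 3^10 = 59049.
Step 3: Hamming bound ⌊q^n / V_q(n,t)⌋ = ⌊59049/201⌋ = 293.
Step 4: Compare |C| = 319 to 293: violated.
The claimed |C| lies above the Hamming bound, so no 3-ary code of length 10 with d ≥ 5 can have 319 codewords.


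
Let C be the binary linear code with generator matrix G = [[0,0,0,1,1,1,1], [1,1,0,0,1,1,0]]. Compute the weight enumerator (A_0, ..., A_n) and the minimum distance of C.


Weight distribution: A_0 = 1, A_4 = 3. Minimum distance d = 4.

Enumerate all 2^2 = 4 messages m ∈ F_2^2.
For each, compute codeword c = mG in F_2^7, then tally its weight.
  m = 00 → c = 0000000, weight = 0.
  m = 10 → c = 0001111, weight = 4.
  m = 01 → c = 1100110, weight = 4.
  m = 11 → c = 1101001, weight = 4.
Tally weights:
  weight 0: 1 codewords.
  weight 4: 3 codewords.
Minimum distance d = smallest w > 0 with A_w > 0 = 4.
Sanity: Σ A_w = 4 = 2^2 = 4 ✓.


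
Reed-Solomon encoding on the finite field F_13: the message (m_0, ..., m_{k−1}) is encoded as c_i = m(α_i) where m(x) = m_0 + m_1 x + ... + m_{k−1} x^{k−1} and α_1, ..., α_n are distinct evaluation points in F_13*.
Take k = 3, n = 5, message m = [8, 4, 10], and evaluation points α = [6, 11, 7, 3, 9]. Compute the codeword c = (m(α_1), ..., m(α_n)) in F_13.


c = [2, 1, 6, 6, 9]

Message polynomial: m(x) = 8 + 4·x + 10·x^2 (mod 13).
For each evaluation point α_i, compute m(α_i) mod 13:
  α_1 = 6: Horner steps 10 → 12 → 2, so m(6) = 2.
  α_2 = 11: Horner steps 10 → 10 → 1, so m(11) = 1.
  α_3 = 7: Horner steps 10 → 9 → 6, so m(7) = 6.
  α_4 = 3: Horner steps 10 → 8 → 6, so m(3) = 6.
  α_5 = 9: Horner steps 10 → 3 → 9, so m(9) = 9.
Codeword c = [2, 1, 6, 6, 9] ∈ F_13^5.


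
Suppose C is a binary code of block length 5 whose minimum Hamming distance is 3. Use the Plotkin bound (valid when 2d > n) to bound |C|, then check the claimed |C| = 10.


Plotkin bound M ≤ 6; given |C| = 10 > bound (violated).

Check applicability: 2d = 6, n = 5.
2d − n = 1 > 0, so Plotkin applies.
Compute d/(2d−n) = 3/1 ≈ 3.0000.
⌊d/(2d−n)⌋ = 3.
Plotkin bound: M ≤ 2·3 = 6.
Given |C| = 10, check: VIOLATED.
This |C| is above the Plotkin bound, so no binary code with n = 5, d = 3 and 10 codewords exists.


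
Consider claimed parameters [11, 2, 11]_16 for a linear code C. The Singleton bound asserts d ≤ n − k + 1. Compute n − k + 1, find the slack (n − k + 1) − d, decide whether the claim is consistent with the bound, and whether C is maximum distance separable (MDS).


Singleton RHS = n − k + 1 = 10, slack = -1, bound violated (no such code; not MDS).

Singleton bound: d ≤ n − k + 1.
Here n = 11, k = 2, so n − k + 1 = 10.
Given d = 11, check d ≤ 10: NO.
Slack = (n − k + 1) − d = -1.
The slack is negative: d = 11 exceeds n − k + 1 = 10 by 1, so the Singleton bound is violated and no linear [11, 2, 11]_16 code can exist. In particular it is not MDS (MDS requires d = n − k + 1 exactly).
Description: the claimed parameters are [11, 2, 11]_16; such a code would be impossible (violates the Singleton bound).


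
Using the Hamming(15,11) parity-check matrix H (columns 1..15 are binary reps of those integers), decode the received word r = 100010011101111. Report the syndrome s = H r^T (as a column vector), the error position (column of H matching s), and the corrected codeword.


s = (1, 1, 1, 1)^T, error position = 15, corrected codeword c = 100010011101110

Compute s = H r^T mod 2 one row at a time:
  s_1 = 1 + 1 + 1 + 0 + 1 + 1 + 1 + 1 = 7 ≡ 1 (mod 2).
  s_2 = 0 + 1 + 0 + 0 + 1 + 1 + 1 + 1 = 5 ≡ 1 (mod 2).
  s_3 = 0 + 0 + 0 + 0 + 1 + 0 + 1 + 1 = 3 ≡ 1 (mod 2).
  s_4 = 1 + 0 + 1 + 0 + 1 + 0 + 1 + 1 = 5 ≡ 1 (mod 2).
s = (1, 1, 1, 1)^T — this equals column 15 of H (binary 1111), so error is at position 15.
Correct: flip bit 15 of r = 100010011101111 to get c = 100010011101110.


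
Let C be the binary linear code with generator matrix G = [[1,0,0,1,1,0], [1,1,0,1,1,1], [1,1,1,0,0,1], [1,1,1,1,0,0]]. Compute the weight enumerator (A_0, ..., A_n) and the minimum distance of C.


Weight distribution: A_0 = 1, A_2 = 4, A_3 = 6, A_4 = 3, A_5 = 2. Minimum distance d = 2.

Enumerate all 2^4 = 16 messages m ∈ F_2^4.
For each, compute codeword c = mG in F_2^6, then tally its weight.
  m = 0000 → c = 000000, weight = 0.
  m = 1000 → c = 100110, weight = 3.
  m = 0100 → c = 110111, weight = 5.
  m = 1100 → c = 010001, weight = 2.
  m = 0010 → c = 111001, weight = 4.
  m = 1010 → c = 011111, weight = 5.
  m = 0110 → c = 001110, weight = 3.
  m = 1110 → c = 101000, weight = 2.
  m = 0001 → c = 111100, weight = 4.
  m = 1001 → c = 011010, weight = 3.
  m = 0101 → c = 001011, weight = 3.
  m = 1101 → c = 101101, weight = 4.
  m = 0011 → c = 000101, weight = 2.
  m = 1011 → c = 100011, weight = 3.
  m = 0111 → c = 110010, weight = 3.
  m = 1111 → c = 010100, weight = 2.
Tally weights:
  weight 0: 1 codewords.
  weight 2: 4 codewords.
  weight 3: 6 codewords.
  weight 4: 3 codewords.
  weight 5: 2 codewords.
Minimum distance d = smallest w > 0 with A_w > 0 = 2.
Sanity: Σ A_w = 16 = 2^4 = 16 ✓.


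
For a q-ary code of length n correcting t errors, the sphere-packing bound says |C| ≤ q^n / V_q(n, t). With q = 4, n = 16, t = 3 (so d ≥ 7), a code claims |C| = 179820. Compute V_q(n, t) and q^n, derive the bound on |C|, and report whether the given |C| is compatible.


V_q(n, t) = 16249, q^n = 4294967296, Hamming bound = 264321, |C| = 179820 ≤ bound (satisfied).

Step 1: Compute V_q(n, t) = Σ_{j=0}^3 C(n, j) (q−1)^j.
  j = 0: C(16,0)·(3)^0 = 1·1 = 1.
  j = 1: C(16,1)·(3)^1 = 16·3 = 48.
  j = 2: C(16,2)·(3)^2 = 120·9 = 1080.
  j = 3: C(16,3)·(3)^3 = 560·27 = 15120.
  V_q(n, t) = 1 + 48 + 1080 + 15120 = 16249.
Step 2: q^n = 4^16 = 4294967296.
Step 3: Hamming bound ⌊q^n / V_q(n,t)⌋ = ⌊4294967296/16249⌋ = 264321.
Step 4: Compare |C| = 179820 to 264321: satisfied.
The claimed |C| lies below the Hamming bound.


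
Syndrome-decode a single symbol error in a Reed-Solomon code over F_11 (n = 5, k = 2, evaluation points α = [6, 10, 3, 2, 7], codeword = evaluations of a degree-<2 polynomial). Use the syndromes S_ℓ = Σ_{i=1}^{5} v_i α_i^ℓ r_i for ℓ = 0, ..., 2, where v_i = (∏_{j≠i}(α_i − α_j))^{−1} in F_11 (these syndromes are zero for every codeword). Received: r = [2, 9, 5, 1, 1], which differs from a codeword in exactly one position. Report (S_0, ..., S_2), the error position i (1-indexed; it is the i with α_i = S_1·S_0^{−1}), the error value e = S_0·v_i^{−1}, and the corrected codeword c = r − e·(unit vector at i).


S = (1, 2, 4), error at position 4, error magnitude e = 6, c = [2, 9, 5, 6, 1].

Step 1: column multipliers v_i = (∏_{j≠i}(α_i − α_j))^{−1} mod 11.
  i = 1 (α = 6): (6−10)(6−3)(6−2)(6−7) = (−4)·3·4·(−1) = 48 ≡ 4, so v_1 = 4^{−1} = 3 (mod 11).
  i = 2 (α = 10): (10−6)(10−3)(10−2)(10−7) = 4·7·8·3 = 672 ≡ 1, so v_2 = 1^{−1} = 1 (mod 11).
  i = 3 (α = 3): (3−6)(3−10)(3−2)(3−7) = (−3)·(−7)·1·(−4) = −84 ≡ 4, so v_3 = 4^{−1} = 3 (mod 11).
  i = 4 (α = 2): (2−6)(2−10)(2−3)(2−7) = (−4)·(−8)·(−1)·(−5) = 160 ≡ 6, so v_4 = 6^{−1} = 2 (mod 11).
  i = 5 (α = 7): (7−6)(7−10)(7−3)(7−2) = 1·(−3)·4·5 = −60 ≡ 6, so v_5 = 6^{−1} = 2 (mod 11).
  v = [3, 1, 3, 2, 2].
Step 2: syndromes of r = [2, 9, 5, 1, 1] (all sums mod 11).
  S_0 = Σ v_i r_i = 3·2 + 1·9 + 3·5 + 2·1 + 2·1 = 34 ≡ 1.
  S_1 = Σ v_i α_i r_i = 3·6·2 + 1·10·9 + 3·3·5 + 2·2·1 + 2·7·1 = 189 ≡ 2.
  α_i^2 mod 11 = [3, 1, 9, 4, 5].
  S_2 = Σ v_i α_i^2 r_i = 3·3·2 + 1·1·9 + 3·9·5 + 2·4·1 + 2·5·1 = 180 ≡ 4.
  S = (1, 2, 4) ≠ 0, so r is not a codeword (an error is present).
Step 3: locate the error. For a single error e at position i, S_ℓ = v_i·e·α_i^ℓ, so α_err = S_1/S_0.
  S_0^{−1} = 1^{−1} = 1 (mod 11), so α_err = 2·1 = 2 ≡ 2 = α_4. Error position i = 4.
  Consistency check: S_2/S_1 = 4·6 = 24 ≡ 2 = α_err ✓ (single-error assumption holds).
Step 4: error magnitude e = S_0/v_4 = S_0·∏_{j≠4}(α_4 − α_j) = 1·6 = 6 ≡ 6 (mod 11).
Step 5: correct position 4: c_4 = r_4 − e = 1 − 6 ≡ 6 (mod 11). Hence c = [2, 9, 5, 6, 1].
  Check: interpolating c through the α_i gives m(x) = 8 + 10·x (degree < 2) with m(α_i) = c_i for every i, so c is indeed a codeword.


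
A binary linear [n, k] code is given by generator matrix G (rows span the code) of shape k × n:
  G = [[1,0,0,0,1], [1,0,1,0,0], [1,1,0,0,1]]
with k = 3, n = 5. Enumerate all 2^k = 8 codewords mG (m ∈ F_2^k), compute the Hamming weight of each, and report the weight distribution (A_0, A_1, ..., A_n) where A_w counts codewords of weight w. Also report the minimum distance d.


Weight distribution: A_0 = 1, A_1 = 1, A_2 = 3, A_3 = 3. Minimum distance d = 1.

Enumerate all 2^3 = 8 messages m ∈ F_2^3.
For each, compute codeword c = mG in F_2^5, then tally its weight.
  m = 000 → c = 00000, weight = 0.
  m = 100 → c = 10001, weight = 2.
  m = 010 → c = 10100, weight = 2.
  m = 110 → c = 00101, weight = 2.
  m = 001 → c = 11001, weight = 3.
  m = 101 → c = 01000, weight = 1.
  m = 011 → c = 01101, weight = 3.
  m = 111 → c = 11100, weight = 3.
Tally weights:
  weight 0: 1 codewords.
  weight 1: 1 codewords.
  weight 2: 3 codewords.
  weight 3: 3 codewords.
Minimum distance d = smallest w > 0 with A_w > 0 = 1.
Sanity: Σ A_w = 8 = 2^3 = 8 ✓.


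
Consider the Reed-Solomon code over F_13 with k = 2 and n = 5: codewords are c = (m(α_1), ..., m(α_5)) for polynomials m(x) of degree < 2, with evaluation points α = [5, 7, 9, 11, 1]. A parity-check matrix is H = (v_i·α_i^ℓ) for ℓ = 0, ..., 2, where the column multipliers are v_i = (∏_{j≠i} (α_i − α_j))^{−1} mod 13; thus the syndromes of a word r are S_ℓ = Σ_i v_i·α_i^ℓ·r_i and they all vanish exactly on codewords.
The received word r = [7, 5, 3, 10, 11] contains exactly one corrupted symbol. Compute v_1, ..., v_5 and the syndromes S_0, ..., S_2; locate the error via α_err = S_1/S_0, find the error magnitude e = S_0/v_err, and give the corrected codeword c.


S = (4, 5, 3), error at position 4, error magnitude e = 9, c = [7, 5, 3, 1, 11].

Step 1: column multipliers v_i = (∏_{j≠i}(α_i − α_j))^{−1} mod 13.
  i = 1 (α = 5): (5−7)(5−9)(5−11)(5−1) = (−2)·(−4)·(−6)·4 = −192 ≡ 3, so v_1 = 3^{−1} = 9 (mod 13).
  i = 2 (α = 7): (7−5)(7−9)(7−11)(7−1) = 2·(−2)·(−4)·6 = 96 ≡ 5, so v_2 = 5^{−1} = 8 (mod 13).
  i = 3 (α = 9): (9−5)(9−7)(9−11)(9−1) = 4·2·(−2)·8 = −128 ≡ 2, so v_3 = 2^{−1} = 7 (mod 13).
  i = 4 (α = 11): (11−5)(11−7)(11−9)(11−1) = 6·4·2·10 = 480 ≡ 12, so v_4 = 12^{−1} = 12 (mod 13).
  i = 5 (α = 1): (1−5)(1−7)(1−9)(1−11) = (−4)·(−6)·(−8)·(−10) = 1920 ≡ 9, so v_5 = 9^{−1} = 3 (mod 13).
  v = [9, 8, 7, 12, 3].
Step 2: syndromes of r = [7, 5, 3, 10, 11] (all sums mod 13).
  S_0 = Σ v_i r_i = 9·7 + 8·5 + 7·3 + 12·10 + 3·11 = 277 ≡ 4.
  S_1 = Σ v_i α_i r_i = 9·5·7 + 8·7·5 + 7·9·3 + 12·11·10 + 3·1·11 = 2137 ≡ 5.
  α_i^2 mod 13 = [12, 10, 3, 4, 1].
  S_2 = Σ v_i α_i^2 r_i = 9·12·7 + 8·10·5 + 7·3·3 + 12·4·10 + 3·1·11 = 1732 ≡ 3.
  S = (4, 5, 3) ≠ 0, so r is not a codeword (an error is present).
Step 3: locate the error. For a single error e at position i, S_ℓ = v_i·e·α_i^ℓ, so α_err = S_1/S_0.
  S_0^{−1} = 4^{−1} = 10 (mod 13), so α_err = 5·10 = 50 ≡ 11 = α_4. Error position i = 4.
  Consistency check: S_2/S_1 = 3·8 = 24 ≡ 11 = α_err ✓ (single-error assumption holds).
Step 4: error magnitude e = S_0/v_4 = S_0·∏_{j≠4}(α_4 − α_j) = 4·12 = 48 ≡ 9 (mod 13).
Step 5: correct position 4: c_4 = r_4 − e = 10 − 9 ≡ 1 (mod 13). Hence c = [7, 5, 3, 1, 11].
  Check: interpolating c through the α_i gives m(x) = 12 + 12·x (degree < 2) with m(α_i) = c_i for every i, so c is indeed a codeword.


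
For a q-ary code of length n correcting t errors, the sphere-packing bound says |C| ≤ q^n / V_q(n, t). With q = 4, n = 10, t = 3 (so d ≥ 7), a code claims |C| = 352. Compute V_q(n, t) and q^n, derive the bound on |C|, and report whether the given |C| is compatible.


V_q(n, t) = 3676, q^n = 1048576, Hamming bound = 285, |C| = 352 > bound (violated).

Step 1: Compute V_q(n, t) = Σ_{j=0}^3 C(n, j) (q−1)^j.
  j = 0: C(10,0)·(3)^0 = 1·1 = 1.
  j = 1: C(10,1)·(3)^1 = 10·3 = 30.
  j = 2: C(10,2)·(3)^2 = 45·9 = 405.
  j = 3: C(10,3)·(3)^3 = 120·27 = 3240.
  V_q(n, t) = 1 + 30 + 405 + 3240 = 3676.
Step 2: q^n = 4^10 = 1048576.
Step 3: Hamming bound ⌊q^n / V_q(n,t)⌋ = ⌊1048576/3676⌋ = 285.
Step 4: Compare |C| = 352 to 285: violated.
The claimed |C| lies above the Hamming bound, so no 4-ary code of length 10 with d ≥ 7 can have 352 codewords.


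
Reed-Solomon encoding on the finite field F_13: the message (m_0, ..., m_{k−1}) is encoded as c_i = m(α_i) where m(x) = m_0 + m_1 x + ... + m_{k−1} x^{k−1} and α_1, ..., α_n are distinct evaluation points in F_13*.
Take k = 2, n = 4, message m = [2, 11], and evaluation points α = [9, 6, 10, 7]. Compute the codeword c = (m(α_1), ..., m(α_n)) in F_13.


c = [10, 3, 8, 1]

Message polynomial: m(x) = 2 + 11·x (mod 13).
For each evaluation point α_i, compute m(α_i) mod 13:
  α_1 = 9: Horner steps 11 → 10, so m(9) = 10.
  α_2 = 6: Horner steps 11 → 3, so m(6) = 3.
  α_3 = 10: Horner steps 11 → 8, so m(10) = 8.
  α_4 = 7: Horner steps 11 → 1, so m(7) = 1.
Codeword c = [10, 3, 8, 1] ∈ F_13^4.


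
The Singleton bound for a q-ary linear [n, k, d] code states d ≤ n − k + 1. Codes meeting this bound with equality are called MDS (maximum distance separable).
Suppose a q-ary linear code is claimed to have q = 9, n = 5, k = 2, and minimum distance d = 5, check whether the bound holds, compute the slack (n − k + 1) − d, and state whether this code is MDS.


Singleton RHS = n − k + 1 = 4, slack = -1, bound violated (no such code; not MDS).

Singleton bound: d ≤ n − k + 1.
Here n = 5, k = 2, so n − k + 1 = 4.
Given d = 5, check d ≤ 4: NO.
Slack = (n − k + 1) − d = -1.
The slack is negative: d = 5 exceeds n − k + 1 = 4 by 1, so the Singleton bound is violated and no linear [5, 2, 5]_9 code can exist. In particular it is not MDS (MDS requires d = n − k + 1 exactly).
Description: the claimed parameters are [5, 2, 5]_9; such a code would be impossible (violates the Singleton bound).


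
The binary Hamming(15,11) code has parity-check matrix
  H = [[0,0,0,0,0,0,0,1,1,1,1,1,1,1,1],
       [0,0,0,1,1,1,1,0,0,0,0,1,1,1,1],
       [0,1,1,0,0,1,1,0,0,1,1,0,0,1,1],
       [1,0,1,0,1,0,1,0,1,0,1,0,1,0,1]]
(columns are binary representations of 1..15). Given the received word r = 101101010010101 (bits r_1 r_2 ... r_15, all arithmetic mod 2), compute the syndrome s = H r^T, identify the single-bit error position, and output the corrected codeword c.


s = (0, 0, 0, 1)^T, error position = 1, corrected codeword c = 001101010010101

Compute s = H r^T mod 2 one row at a time:
  s_1 = 1 + 0 + 0 + 1 + 0 + 1 + 0 + 1 = 4 ≡ 0 (mod 2).
  s_2 = 1 + 0 + 1 + 0 + 0 + 1 + 0 + 1 = 4 ≡ 0 (mod 2).
  s_3 = 0 + 1 + 1 + 0 + 0 + 1 + 0 + 1 = 4 ≡ 0 (mod 2).
  s_4 = 1 + 1 + 0 + 0 + 0 + 1 + 1 + 1 = 5 ≡ 1 (mod 2).
s = (0, 0, 0, 1)^T — this equals column 1 of H (binary 0001), so error is at position 1.
Correct: flip bit 1 of r = 101101010010101 to get c = 001101010010101.


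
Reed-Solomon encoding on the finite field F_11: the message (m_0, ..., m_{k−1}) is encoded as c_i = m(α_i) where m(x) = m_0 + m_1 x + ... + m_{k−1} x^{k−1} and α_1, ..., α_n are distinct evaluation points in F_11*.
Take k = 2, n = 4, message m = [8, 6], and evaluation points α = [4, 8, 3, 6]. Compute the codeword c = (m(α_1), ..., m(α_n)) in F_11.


c = [10, 1, 4, 0]

Message polynomial: m(x) = 8 + 6·x (mod 11).
For each evaluation point α_i, compute m(α_i) mod 11:
  α_1 = 4: Horner steps 6 → 10, so m(4) = 10.
  α_2 = 8: Horner steps 6 → 1, so m(8) = 1.
  α_3 = 3: Horner steps 6 → 4, so m(3) = 4.
  α_4 = 6: Horner steps 6 → 0, so m(6) = 0.
Codeword c = [10, 1, 4, 0] ∈ F_11^4.


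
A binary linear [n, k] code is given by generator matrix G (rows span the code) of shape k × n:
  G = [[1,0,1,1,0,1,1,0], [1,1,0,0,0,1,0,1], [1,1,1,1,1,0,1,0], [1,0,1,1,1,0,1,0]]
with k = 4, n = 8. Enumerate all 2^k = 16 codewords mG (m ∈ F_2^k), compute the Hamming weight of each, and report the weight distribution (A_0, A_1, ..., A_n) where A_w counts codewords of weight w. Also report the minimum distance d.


Weight distribution: A_0 = 1, A_1 = 1, A_2 = 1, A_3 = 3, A_4 = 3, A_5 = 3, A_6 = 3, A_7 = 1. Minimum distance d = 1.

Enumerate all 2^4 = 16 messages m ∈ F_2^4.
For each, compute codeword c = mG in F_2^8, then tally its weight.
  m = 0000 → c = 00000000, weight = 0.
  m = 1000 → c = 10110110, weight = 5.
  m = 0100 → c = 11000101, weight = 4.
  m = 1100 → c = 01110011, weight = 5.
  m = 0010 → c = 11111010, weight = 6.
  m = 1010 → c = 01001100, weight = 3.
  m = 0110 → c = 00111111, weight = 6.
  m = 1110 → c = 10001001, weight = 3.
  m = 0001 → c = 10111010, weight = 5.
  m = 1001 → c = 00001100, weight = 2.
  m = 0101 → c = 01111111, weight = 7.
  m = 1101 → c = 11001001, weight = 4.
  m = 0011 → c = 01000000, weight = 1.
  m = 1011 → c = 11110110, weight = 6.
  m = 0111 → c = 10000101, weight = 3.
  m = 1111 → c = 00110011, weight = 4.
Tally weights:
  weight 0: 1 codewords.
  weight 1: 1 codewords.
  weight 2: 1 codewords.
  weight 3: 3 codewords.
  weight 4: 3 codewords.
  weight 5: 3 codewords.
  weight 6: 3 codewords.
  weight 7: 1 codewords.
Minimum distance d = smallest w > 0 with A_w > 0 = 1.
Sanity: Σ A_w = 16 = 2^4 = 16 ✓.


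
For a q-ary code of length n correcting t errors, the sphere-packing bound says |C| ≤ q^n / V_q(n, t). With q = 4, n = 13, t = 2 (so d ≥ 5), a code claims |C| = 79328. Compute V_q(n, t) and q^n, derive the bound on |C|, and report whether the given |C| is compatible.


V_q(n, t) = 742, q^n = 67108864, Hamming bound = 90443, |C| = 79328 ≤ bound (satisfied).

Step 1: Compute V_q(n, t) = Σ_{j=0}^2 C(n, j) (q−1)^j.
  j = 0: C(13,0)·(3)^0 = 1·1 = 1.
  j = 1: C(13,1)·(3)^1 = 13·3 = 39.
  j = 2: C(13,2)·(3)^2 = 78·9 = 702.
  V_q(n, t) = 1 + 39 + 702 = 742.
Step 2: q^n = 4^13 = 67108864.
Step 3: Hamming bound ⌊q^n / V_q(n,t)⌋ = ⌊67108864/742⌋ = 90443.
Step 4: Compare |C| = 79328 to 90443: satisfied.
The claimed |C| lies below the Hamming bound.


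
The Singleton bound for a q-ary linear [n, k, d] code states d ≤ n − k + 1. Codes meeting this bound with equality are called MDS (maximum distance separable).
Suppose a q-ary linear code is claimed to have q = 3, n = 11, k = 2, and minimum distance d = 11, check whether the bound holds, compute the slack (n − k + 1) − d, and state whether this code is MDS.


Singleton RHS = n − k + 1 = 10, slack = -1, bound violated (no such code; not MDS).

Singleton bound: d ≤ n − k + 1.
Here n = 11, k = 2, so n − k + 1 = 10.
Given d = 11, check d ≤ 10: NO.
Slack = (n − k + 1) − d = -1.
The slack is negative: d = 11 exceeds n − k + 1 = 10 by 1, so the Singleton bound is violated and no linear [11, 2, 11]_3 code can exist. In particular it is not MDS (MDS requires d = n − k + 1 exactly).
Description: the claimed parameters are [11, 2, 11]_3; such a code would be impossible (violates the Singleton bound).


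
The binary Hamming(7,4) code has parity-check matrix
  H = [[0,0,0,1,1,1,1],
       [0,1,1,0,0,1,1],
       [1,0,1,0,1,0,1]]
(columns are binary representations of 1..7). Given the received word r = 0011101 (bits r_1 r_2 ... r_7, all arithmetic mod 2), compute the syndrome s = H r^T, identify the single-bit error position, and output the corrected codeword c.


s = (1, 0, 1)^T, error position = 5, corrected codeword c = 0011001

Compute s = H r^T mod 2 one row at a time:
  s_1 = 1 + 1 + 0 + 1 = 3 ≡ 1 (mod 2).
  s_2 = 0 + 1 + 0 + 1 = 2 ≡ 0 (mod 2).
  s_3 = 0 + 1 + 1 + 1 = 3 ≡ 1 (mod 2).
s = (1, 0, 1)^T — this equals column 5 of H (binary 101), so error is at position 5.
Correct: flip bit 5 of r = 0011101 to get c = 0011001.


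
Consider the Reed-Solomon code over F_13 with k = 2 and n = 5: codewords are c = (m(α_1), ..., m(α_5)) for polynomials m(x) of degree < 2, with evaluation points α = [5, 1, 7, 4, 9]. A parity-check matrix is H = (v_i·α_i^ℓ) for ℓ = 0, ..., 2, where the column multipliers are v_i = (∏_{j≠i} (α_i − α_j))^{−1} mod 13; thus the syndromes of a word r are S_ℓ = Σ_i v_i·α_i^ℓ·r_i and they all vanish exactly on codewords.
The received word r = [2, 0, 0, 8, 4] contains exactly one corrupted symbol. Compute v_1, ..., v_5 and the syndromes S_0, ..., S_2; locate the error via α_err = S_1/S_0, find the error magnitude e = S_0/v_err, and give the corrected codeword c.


S = (6, 3, 8), error at position 3, error magnitude e = 10, c = [2, 0, 3, 8, 4].

Step 1: column multipliers v_i = (∏_{j≠i}(α_i − α_j))^{−1} mod 13.
  i = 1 (α = 5): (5−1)(5−7)(5−4)(5−9) = 4·(−2)·1·(−4) = 32 ≡ 6, so v_1 = 6^{−1} = 11 (mod 13).
  i = 2 (α = 1): (1−5)(1−7)(1−4)(1−9) = (−4)·(−6)·(−3)·(−8) = 576 ≡ 4, so v_2 = 4^{−1} = 10 (mod 13).
  i = 3 (α = 7): (7−5)(7−1)(7−4)(7−9) = 2·6·3·(−2) = −72 ≡ 6, so v_3 = 6^{−1} = 11 (mod 13).
  i = 4 (α = 4): (4−5)(4−1)(4−7)(4−9) = (−1)·3·(−3)·(−5) = −45 ≡ 7, so v_4 = 7^{−1} = 2 (mod 13).
  i = 5 (α = 9): (9−5)(9−1)(9−7)(9−4) = 4·8·2·5 = 320 ≡ 8, so v_5 = 8^{−1} = 5 (mod 13).
  v = [11, 10, 11, 2, 5].
Step 2: syndromes of r = [2, 0, 0, 8, 4] (all sums mod 13).
  S_0 = Σ v_i r_i = 11·2 + 10·0 + 11·0 + 2·8 + 5·4 = 58 ≡ 6.
  S_1 = Σ v_i α_i r_i = 11·5·2 + 10·1·0 + 11·7·0 + 2·4·8 + 5·9·4 = 354 ≡ 3.
  α_i^2 mod 13 = [12, 1, 10, 3, 3].
  S_2 = Σ v_i α_i^2 r_i = 11·12·2 + 10·1·0 + 11·10·0 + 2·3·8 + 5·3·4 = 372 ≡ 8.
  S = (6, 3, 8) ≠ 0, so r is not a codeword (an error is present).
Step 3: locate the error. For a single error e at position i, S_ℓ = v_i·e·α_i^ℓ, so α_err = S_1/S_0.
  S_0^{−1} = 6^{−1} = 11 (mod 13), so α_err = 3·11 = 33 ≡ 7 = α_3. Error position i = 3.
  Consistency check: S_2/S_1 = 8·9 = 72 ≡ 7 = α_err ✓ (single-error assumption holds).
Step 4: error magnitude e = S_0/v_3 = S_0·∏_{j≠3}(α_3 − α_j) = 6·6 = 36 ≡ 10 (mod 13).
Step 5: correct position 3: c_3 = r_3 − e = 0 − 10 ≡ 3 (mod 13). Hence c = [2, 0, 3, 8, 4].
  Check: interpolating c through the α_i gives m(x) = 6 + 7·x (degree < 2) with m(α_i) = c_i for every i, so c is indeed a codeword.


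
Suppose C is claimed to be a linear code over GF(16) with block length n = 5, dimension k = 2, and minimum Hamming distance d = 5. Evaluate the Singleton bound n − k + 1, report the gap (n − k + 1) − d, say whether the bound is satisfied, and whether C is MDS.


Singleton RHS = n − k + 1 = 4, slack = -1, bound violated (no such code; not MDS).

Singleton bound: d ≤ n − k + 1.
Here n = 5, k = 2, so n − k + 1 = 4.
Given d = 5, check d ≤ 4: NO.
Slack = (n − k + 1) − d = -1.
The slack is negative: d = 5 exceeds n − k + 1 = 4 by 1, so the Singleton bound is violated and no linear [5, 2, 5]_16 code can exist. In particular it is not MDS (MDS requires d = n − k + 1 exactly).
Description: the claimed parameters are [5, 2, 5]_16; such a code would be impossible (violates the Singleton bound).


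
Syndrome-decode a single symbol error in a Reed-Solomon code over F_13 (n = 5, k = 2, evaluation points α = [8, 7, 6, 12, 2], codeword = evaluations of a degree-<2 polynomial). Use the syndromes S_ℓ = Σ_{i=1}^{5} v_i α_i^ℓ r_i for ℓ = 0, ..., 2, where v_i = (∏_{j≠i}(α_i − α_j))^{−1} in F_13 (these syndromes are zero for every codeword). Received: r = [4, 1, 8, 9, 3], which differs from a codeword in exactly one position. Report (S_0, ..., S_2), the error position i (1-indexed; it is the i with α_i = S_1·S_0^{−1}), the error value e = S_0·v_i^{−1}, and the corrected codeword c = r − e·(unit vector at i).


S = (5, 9, 11), error at position 2, error magnitude e = 8, c = [4, 6, 8, 9, 3].

Step 1: column multipliers v_i = (∏_{j≠i}(α_i − α_j))^{−1} mod 13.
  i = 1 (α = 8): (8−7)(8−6)(8−12)(8−2) = 1·2·(−4)·6 = −48 ≡ 4, so v_1 = 4^{−1} = 10 (mod 13).
  i = 2 (α = 7): (7−8)(7−6)(7−12)(7−2) = (−1)·1·(−5)·5 = 25 ≡ 12, so v_2 = 12^{−1} = 12 (mod 13).
  i = 3 (α = 6): (6−8)(6−7)(6−12)(6−2) = (−2)·(−1)·(−6)·4 = −48 ≡ 4, so v_3 = 4^{−1} = 10 (mod 13).
  i = 4 (α = 12): (12−8)(12−7)(12−6)(12−2) = 4·5·6·10 = 1200 ≡ 4, so v_4 = 4^{−1} = 10 (mod 13).
  i = 5 (α = 2): (2−8)(2−7)(2−6)(2−12) = (−6)·(−5)·(−4)·(−10) = 1200 ≡ 4, so v_5 = 4^{−1} = 10 (mod 13).
  v = [10, 12, 10, 10, 10].
Step 2: syndromes of r = [4, 1, 8, 9, 3] (all sums mod 13).
  S_0 = Σ v_i r_i = 10·4 + 12·1 + 10·8 + 10·9 + 10·3 = 252 ≡ 5.
  S_1 = Σ v_i α_i r_i = 10·8·4 + 12·7·1 + 10·6·8 + 10·12·9 + 10·2·3 = 2024 ≡ 9.
  α_i^2 mod 13 = [12, 10, 10, 1, 4].
  S_2 = Σ v_i α_i^2 r_i = 10·12·4 + 12·10·1 + 10·10·8 + 10·1·9 + 10·4·3 = 1610 ≡ 11.
  S = (5, 9, 11) ≠ 0, so r is not a codeword (an error is present).
Step 3: locate the error. For a single error e at position i, S_ℓ = v_i·e·α_i^ℓ, so α_err = S_1/S_0.
  S_0^{−1} = 5^{−1} = 8 (mod 13), so α_err = 9·8 = 72 ≡ 7 = α_2. Error position i = 2.
  Consistency check: S_2/S_1 = 11·3 = 33 ≡ 7 = α_err ✓ (single-error assumption holds).
Step 4: error magnitude e = S_0/v_2 = S_0·∏_{j≠2}(α_2 − α_j) = 5·12 = 60 ≡ 8 (mod 13).
Step 5: correct position 2: c_2 = r_2 − e = 1 − 8 ≡ 6 (mod 13). Hence c = [4, 6, 8, 9, 3].
  Check: interpolating c through the α_i gives m(x) = 7 + 11·x (degree < 2) with m(α_i) = c_i for every i, so c is indeed a codeword.


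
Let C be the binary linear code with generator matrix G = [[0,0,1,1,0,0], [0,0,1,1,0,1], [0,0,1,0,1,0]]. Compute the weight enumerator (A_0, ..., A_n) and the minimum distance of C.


Weight distribution: A_0 = 1, A_1 = 1, A_2 = 3, A_3 = 3. Minimum distance d = 1.

Enumerate all 2^3 = 8 messages m ∈ F_2^3.
For each, compute codeword c = mG in F_2^6, then tally its weight.
  m = 000 → c = 000000, weight = 0.
  m = 100 → c = 001100, weight = 2.
  m = 010 → c = 001101, weight = 3.
  m = 110 → c = 000001, weight = 1.
  m = 001 → c = 001010, weight = 2.
  m = 101 → c = 000110, weight = 2.
  m = 011 → c = 000111, weight = 3.
  m = 111 → c = 001011, weight = 3.
Tally weights:
  weight 0: 1 codewords.
  weight 1: 1 codewords.
  weight 2: 3 codewords.
  weight 3: 3 codewords.
Minimum distance d = smallest w > 0 with A_w > 0 = 1.
Sanity: Σ A_w = 8 = 2^3 = 8 ✓.


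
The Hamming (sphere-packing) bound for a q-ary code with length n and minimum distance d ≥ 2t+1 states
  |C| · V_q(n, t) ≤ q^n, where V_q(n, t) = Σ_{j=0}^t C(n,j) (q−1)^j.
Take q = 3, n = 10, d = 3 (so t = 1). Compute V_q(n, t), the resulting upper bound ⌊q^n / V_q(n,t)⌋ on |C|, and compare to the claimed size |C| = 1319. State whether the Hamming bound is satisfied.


V_q(n, t) = 21, q^n = 59049, Hamming bound = 2811, |C| = 1319 ≤ bound (satisfied).

Step 1: Compute V_q(n, t) = Σ_{j=0}^1 C(n, j) (q−1)^j.
  j = 0: C(10,0)·(2)^0 = 1·1 = 1.
  j = 1: C(10,1)·(2)^1 = 10·2 = 20.
  V_q(n, t) = 1 + 20 = 21.
Step 2: q^n = 3^10 = 59049.
Step 3: Hamming bound ⌊q^n / V_q(n,t)⌋ = ⌊59049/21⌋ = 2811.
Step 4: Compare |C| = 1319 to 2811: satisfied.
The claimed |C| lies below the Hamming bound.


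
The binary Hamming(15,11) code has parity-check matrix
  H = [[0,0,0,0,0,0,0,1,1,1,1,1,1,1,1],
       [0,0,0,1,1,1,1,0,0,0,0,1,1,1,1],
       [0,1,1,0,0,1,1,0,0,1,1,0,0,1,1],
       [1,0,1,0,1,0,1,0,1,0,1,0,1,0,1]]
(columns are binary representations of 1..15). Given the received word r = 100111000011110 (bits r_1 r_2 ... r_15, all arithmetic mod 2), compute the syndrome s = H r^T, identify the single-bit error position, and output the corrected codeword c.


s = (0, 0, 1, 0)^T, error position = 2, corrected codeword c = 110111000011110

Compute s = H r^T mod 2 one row at a time:
  s_1 = 0 + 0 + 0 + 1 + 1 + 1 + 1 + 0 = 4 ≡ 0 (mod 2).
  s_2 = 1 + 1 + 1 + 0 + 1 + 1 + 1 + 0 = 6 ≡ 0 (mod 2).
  s_3 = 0 + 0 + 1 + 0 + 0 + 1 + 1 + 0 = 3 ≡ 1 (mod 2).
  s_4 = 1 + 0 + 1 + 0 + 0 + 1 + 1 + 0 = 4 ≡ 0 (mod 2).
s = (0, 0, 1, 0)^T — this equals column 2 of H (binary 0010), so error is at position 2.
Correct: flip bit 2 of r = 100111000011110 to get c = 110111000011110.
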